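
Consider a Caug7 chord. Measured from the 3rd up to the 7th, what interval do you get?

Spelling the chord: C–E–G#–Bb.
That puts E below Bb.
5 letter names make it a fifth; at 6 semitones (a half step narrower than perfect) the quality is diminished.

diminished 5th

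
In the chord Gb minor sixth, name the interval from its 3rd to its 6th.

augmented 4th

The chord tones of Gbm6 are Gb-Bbb-Db-Eb.
That puts Bbb below Eb.
From Bbb to Eb: 6 semitones over a fourth = augmented.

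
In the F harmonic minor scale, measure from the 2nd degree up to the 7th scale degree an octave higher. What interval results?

The scale runs F G Ab Bb C Db E.
2nd degree = G; 7th scale degree (up an octave) = E.
From G to E is 21 semitones, exactly the major thirteenth.

major thirteenth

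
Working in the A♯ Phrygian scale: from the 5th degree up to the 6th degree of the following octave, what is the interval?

minor ninth

The scale runs A♯ B C♯ D♯ E♯ F♯ G♯.
So we need the interval from E♯ up to F♯.
E♯ up to F♯ is 13 semitones, a half step narrower than a major ninth, so the interval is minor.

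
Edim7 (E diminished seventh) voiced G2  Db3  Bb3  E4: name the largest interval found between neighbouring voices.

Adjacent intervals: G2→Db3 = diminished fifth; Db3→Bb3 = major sixth; Bb3→E4 = augmented fourth.
The largest is Db3 to Bb3, a major sixth (9 semitones).

major sixth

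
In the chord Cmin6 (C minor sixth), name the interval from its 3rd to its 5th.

Cm6 (C minor sixth): C–E♭–G–A.
That puts E♭ below G.
E♭ up to G spans 3 letter names and 4 semitones — a major third.

major 3rd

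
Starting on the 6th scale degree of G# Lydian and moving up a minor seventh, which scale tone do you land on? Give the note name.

The scale is G# A# B# C## D# E# F##.
The 6th scale degree is E#; a minor seventh above that is D# — scale degree 5.

D#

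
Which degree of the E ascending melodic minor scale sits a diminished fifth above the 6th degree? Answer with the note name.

G

The scale is E F# G A B C# D#.
The 6th degree is C#; a diminished fifth above that is G — scale degree 3.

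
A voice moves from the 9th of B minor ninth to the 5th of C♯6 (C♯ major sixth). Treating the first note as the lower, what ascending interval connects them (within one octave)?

perfect fifth

The 9th of B minor ninth is C♯; the 5th of C♯6 (C♯ major sixth) is G♯.
Counting 5 letters and 7 half steps from C♯ gives a perfect fifth.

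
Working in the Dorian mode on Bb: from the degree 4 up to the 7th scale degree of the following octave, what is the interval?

P11

Bb dorian: Bb C Db Eb F G Ab.
That puts Eb below Ab.
From Eb to Ab is 17 semitones, exactly the perfect eleventh.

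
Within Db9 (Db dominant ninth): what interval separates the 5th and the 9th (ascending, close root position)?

Spelling the chord: Db, F, Ab, Cb, Eb.
So we need the interval from Ab up to Eb.
From Ab to Eb is 7 semitones, exactly the perfect fifth.

perfect fifth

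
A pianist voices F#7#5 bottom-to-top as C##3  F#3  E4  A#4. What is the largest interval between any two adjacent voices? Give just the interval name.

Adjacent intervals: C##3→F#3 = diminished fourth; F#3→E4 = minor seventh; E4→A#4 = augmented fourth.
The largest is F#3 to E4, a minor seventh (10 semitones).

m7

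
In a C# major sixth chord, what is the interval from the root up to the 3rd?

major third

C#6: C# E# G# A#.
Root = C#; 3rd = E#.
Counting 3 letters and 4 half steps from C# gives a major third.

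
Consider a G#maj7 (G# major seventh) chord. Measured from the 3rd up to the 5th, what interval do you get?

The chord tones of G#maj7 are G#–B#–D#–F##.
The 3rd is B# and the 5th is D#.
3 letter names make it a third; at 3 semitones (a half step narrower than major) the quality is minor.

minor third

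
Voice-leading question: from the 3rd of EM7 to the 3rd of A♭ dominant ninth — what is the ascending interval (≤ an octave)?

diminished fourth

EM7 has G♯ as its 3rd, and A♭ dominant ninth has C as its 3rd.
G♯ up to C is 4 semitones, a half step narrower than a perfect fourth, so the interval is diminished.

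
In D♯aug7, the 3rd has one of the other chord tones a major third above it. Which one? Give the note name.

A##

D♯ augmented seventh is spelled D♯-F𝄪-A𝄪-C♯.
The 3rd is F𝄪. A major third above F𝄪 is A𝄪.
A𝄪 is the chord's 5th.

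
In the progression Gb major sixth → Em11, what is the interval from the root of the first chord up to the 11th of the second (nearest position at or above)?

augmented second

The root of Gb major sixth is Gb; the 11th of Em11 is A.
From Gb to A: 3 semitones over a second = augmented.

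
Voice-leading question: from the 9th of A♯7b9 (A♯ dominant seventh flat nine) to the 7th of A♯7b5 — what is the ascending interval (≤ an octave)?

M6

A♯7b9 (A♯ dominant seventh flat nine) has B as its 9th, and A♯7b5 has G♯ as its 7th.
From B to G♯ is 9 semitones, exactly the major sixth.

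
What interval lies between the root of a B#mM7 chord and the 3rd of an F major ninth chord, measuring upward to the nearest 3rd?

diminished seventh

B#mM7 has B# as its root, and F major ninth has A as its 3rd.
From B# to A: 9 semitones over a seventh = diminished.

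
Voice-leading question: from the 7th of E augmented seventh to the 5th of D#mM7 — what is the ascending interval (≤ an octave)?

augmented fifth

The 7th of E augmented seventh is D; the 5th of D#mM7 is A#.
D up to A# is 8 semitones, a half step wider than a perfect fifth, so the interval is augmented.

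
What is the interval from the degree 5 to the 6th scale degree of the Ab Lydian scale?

Ab lydian: Ab Bb C D Eb F G.
That puts Eb below F.
Eb up to F spans 2 letter names and 2 semitones — a major second.

major second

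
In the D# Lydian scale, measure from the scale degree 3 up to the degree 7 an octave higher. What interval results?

perfect twelfth

The scale runs D# E# F## G## A# B# C##.
So we need the interval from F## up to C##.
F## up to C## spans 12 letter names and 19 semitones — a perfect twelfth.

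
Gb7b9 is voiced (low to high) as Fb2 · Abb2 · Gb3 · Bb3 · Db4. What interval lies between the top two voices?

Those voices are Bb3 and Db4.
3 letter names make it a third; at 3 semitones (a half step narrower than major) the quality is minor.

minor 3rd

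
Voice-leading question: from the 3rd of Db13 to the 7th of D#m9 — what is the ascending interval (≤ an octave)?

augmented fifth

The 3rd of Db13 is F; the 7th of D#m9 is C#.
F up to C# is 8 semitones, a half step wider than a perfect fifth, so the interval is augmented.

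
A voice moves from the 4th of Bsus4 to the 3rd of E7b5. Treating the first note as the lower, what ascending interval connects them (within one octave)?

M3

Bsus4 has E as its 4th, and E7b5 has G♯ as its 3rd.
From E to G♯ is 4 semitones, exactly the major third.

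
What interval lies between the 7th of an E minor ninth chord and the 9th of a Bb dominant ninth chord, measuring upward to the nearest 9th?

The 7th of E minor ninth is D; the 9th of Bb dominant ninth is C.
7 letter names make it a seventh; at 10 semitones (a half step narrower than major) the quality is minor.

m7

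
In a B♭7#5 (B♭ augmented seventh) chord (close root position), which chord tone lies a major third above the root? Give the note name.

Spelling the chord: B♭-D-F♯-A♭.
The root is B♭. A major third above B♭ is D.
D is the chord's 3rd.

D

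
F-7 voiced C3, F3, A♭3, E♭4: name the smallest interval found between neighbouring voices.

minor 3rd

Adjacent intervals: C3→F3 = perfect fourth; F3→A♭3 = minor third; A♭3→E♭4 = perfect fifth.
The smallest is F3 to A♭3, a minor third (3 semitones).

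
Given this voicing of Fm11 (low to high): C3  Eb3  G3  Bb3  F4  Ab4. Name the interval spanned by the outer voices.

m13

The outer voices are C3 and Ab4.
13 letter names make it a thirteenth; at 20 semitones (a half step narrower than major) the quality is minor.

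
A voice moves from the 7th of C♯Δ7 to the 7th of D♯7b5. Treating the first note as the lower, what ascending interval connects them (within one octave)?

m2

C♯Δ7 has B♯ as its 7th, and D♯7b5 has C♯ as its 7th.
B♯ up to C♯ is 1 semitone, a half step narrower than a major second, so the interval is minor.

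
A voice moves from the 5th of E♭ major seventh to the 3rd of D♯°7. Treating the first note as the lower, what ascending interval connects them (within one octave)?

The 5th of E♭ major seventh is B♭; the 3rd of D♯°7 is F♯.
From B♭ to F♯: 8 semitones over a fifth = augmented.

augmented 5th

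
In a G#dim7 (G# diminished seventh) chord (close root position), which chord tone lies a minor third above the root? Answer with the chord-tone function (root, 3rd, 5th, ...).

3rd

G#°7: G#–B–D–F.
The root is G#. A minor third above G# is B.
B is the chord's 3rd.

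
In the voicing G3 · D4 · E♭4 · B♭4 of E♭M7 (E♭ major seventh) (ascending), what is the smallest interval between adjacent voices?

minor 2nd

Adjacent intervals: G3→D4 = perfect fifth; D4→E♭4 = minor second; E♭4→B♭4 = perfect fifth.
The smallest is D4 to E♭4, a minor second (1 semitone).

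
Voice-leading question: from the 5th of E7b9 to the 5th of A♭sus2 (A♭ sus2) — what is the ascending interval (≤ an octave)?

diminished fourth

The 5th of E7b9 is B; the 5th of A♭sus2 (A♭ sus2) is E♭.
From B to E♭: 4 semitones over a fourth = diminished.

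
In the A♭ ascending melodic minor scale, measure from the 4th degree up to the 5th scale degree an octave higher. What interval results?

major ninth

Spelling the A♭ ascending melodic minor scale: A♭ B♭ C♭ D♭ E♭ F G.
So we need the interval from D♭ up to E♭.
Counting 9 letters and 14 half steps from D♭ gives a major ninth.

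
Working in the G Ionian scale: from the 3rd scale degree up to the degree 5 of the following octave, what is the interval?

The scale runs G A B C D E F#.
3rd scale degree = B; degree 5 (up an octave) = D.
10 letter names make it a tenth; at 15 semitones (a half step narrower than major) the quality is minor.

minor tenth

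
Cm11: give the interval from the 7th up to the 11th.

Spelling the chord: C–Eb–G–Bb–D–F.
7th = Bb; 11th = F.
Bb up to F spans 5 letter names and 7 semitones — a perfect fifth.

perfect fifth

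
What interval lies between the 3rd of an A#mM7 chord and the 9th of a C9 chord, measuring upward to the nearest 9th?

minor second

The 3rd of A#mM7 is C#; the 9th of C9 is D.
2 letter names make it a second; at 1 semitone (a half step narrower than major) the quality is minor.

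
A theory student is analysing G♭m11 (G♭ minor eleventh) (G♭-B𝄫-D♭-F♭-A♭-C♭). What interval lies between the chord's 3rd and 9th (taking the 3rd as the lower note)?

major 7th

3rd = B𝄫; 9th = A♭.
Counting 7 letters and 11 half steps from B𝄫 gives a major seventh.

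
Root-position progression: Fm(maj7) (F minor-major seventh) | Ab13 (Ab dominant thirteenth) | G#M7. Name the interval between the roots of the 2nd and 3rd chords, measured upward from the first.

The roots are Ab and G#.
Ab up to G# is 12 semitones, a half step wider than a major seventh, so the interval is augmented.

A7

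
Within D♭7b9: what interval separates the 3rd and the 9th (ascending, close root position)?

Spelling the chord: D♭ F A♭ C♭ E𝄫.
That puts F below E𝄫.
7 letter names make it a seventh; at 9 semitones (a whole step narrower than major) the quality is diminished.

diminished seventh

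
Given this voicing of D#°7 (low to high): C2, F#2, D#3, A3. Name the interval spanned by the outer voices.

major 13th

The outer voices are C2 and A3.
C up to A spans 13 letter names and 21 semitones — a major thirteenth.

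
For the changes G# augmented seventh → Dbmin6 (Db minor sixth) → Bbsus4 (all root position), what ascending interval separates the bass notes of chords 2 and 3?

major sixth

The roots are Db and Bb.
From Db to Bb is 9 semitones, exactly the major sixth.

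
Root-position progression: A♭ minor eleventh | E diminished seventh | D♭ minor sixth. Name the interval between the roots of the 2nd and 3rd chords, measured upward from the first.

diminished 7th

The roots are E and D♭.
E up to D♭ is 9 semitones, a whole step narrower than a major seventh, so the interval is diminished.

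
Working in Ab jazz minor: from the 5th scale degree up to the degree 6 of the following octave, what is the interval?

M9

Spelling Ab jazz minor: Ab Bb Cb Db Eb F G.
5th scale degree = Eb; degree 6 (up an octave) = F.
Counting 9 letters and 14 half steps from Eb gives a major ninth.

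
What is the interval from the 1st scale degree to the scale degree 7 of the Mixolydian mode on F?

The scale runs F G A Bb C D Eb.
1st scale degree = F; scale degree 7 = Eb.
7 letter names make it a seventh; at 10 semitones (a half step narrower than major) the quality is minor.

minor seventh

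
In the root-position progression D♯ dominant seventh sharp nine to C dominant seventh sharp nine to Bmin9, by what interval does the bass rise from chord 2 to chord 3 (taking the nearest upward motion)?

The roots are C and B.
C up to B spans 7 letter names and 11 semitones — a major seventh.

major 7th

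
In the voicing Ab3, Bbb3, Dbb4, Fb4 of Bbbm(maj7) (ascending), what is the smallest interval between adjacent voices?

Adjacent intervals: Ab3→Bbb3 = minor second; Bbb3→Dbb4 = minor third; Dbb4→Fb4 = major third.
The smallest is Ab3 to Bbb3, a minor second (1 semitone).

minor second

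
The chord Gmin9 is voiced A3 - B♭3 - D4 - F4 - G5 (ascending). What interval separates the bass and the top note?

minor 14th

The outer voices are A3 and G5.
14 letter names make it a fourteenth; at 22 semitones (a half step narrower than major) the quality is minor.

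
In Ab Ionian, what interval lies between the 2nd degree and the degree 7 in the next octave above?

major thirteenth

Spelling Ab Ionian: Ab Bb C Db Eb F G.
So we need the interval from Bb up to G.
Counting 13 letters and 21 half steps from Bb gives a major thirteenth.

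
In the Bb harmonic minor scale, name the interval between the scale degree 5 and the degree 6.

The scale runs Bb C Db Eb F Gb A.
So we need the interval from F up to Gb.
2 letter names make it a second; at 1 semitone (a half step narrower than major) the quality is minor.

minor 2nd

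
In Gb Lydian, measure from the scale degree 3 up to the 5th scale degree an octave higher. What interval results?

Spelling Gb Lydian: Gb Ab Bb C Db Eb F.
The scale degree 3 is Bb and the 5th degree (up an octave) is Db.
10 letter names make it a tenth; at 15 semitones (a half step narrower than major) the quality is minor.

minor 10th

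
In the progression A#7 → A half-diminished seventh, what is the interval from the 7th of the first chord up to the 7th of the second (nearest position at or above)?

diminished 8th

The 7th of A#7 is G#; the 7th of A half-diminished seventh is G.
8 letter names make it an octave; at 11 semitones (a half step narrower than perfect) the quality is diminished.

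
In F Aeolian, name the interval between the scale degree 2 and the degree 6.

diminished fifth

F natural minor: F G Ab Bb C Db Eb.
The scale degree 2 is G and the 6th degree is Db.
G up to Db is 6 semitones, a half step narrower than a perfect fifth, so the interval is diminished.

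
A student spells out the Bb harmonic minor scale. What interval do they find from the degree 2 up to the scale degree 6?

Spelling the Bb harmonic minor scale: Bb C Db Eb F Gb A.
That puts C below Gb.
C up to Gb is 6 semitones, a half step narrower than a perfect fifth, so the interval is diminished.

diminished 5th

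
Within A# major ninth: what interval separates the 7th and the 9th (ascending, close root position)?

minor third

A#maj9 is spelled A#–C##–E#–G##–B#.
So we need the interval from G## up to B#.
G## up to B# is 3 semitones, a half step narrower than a major third, so the interval is minor.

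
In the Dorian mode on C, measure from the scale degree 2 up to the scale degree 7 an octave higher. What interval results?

The scale runs C D Eb F G A Bb.
Scale degree 2 = D; 7th scale degree (up an octave) = Bb.
D up to Bb is 20 semitones, a half step narrower than a major thirteenth, so the interval is minor.

minor thirteenth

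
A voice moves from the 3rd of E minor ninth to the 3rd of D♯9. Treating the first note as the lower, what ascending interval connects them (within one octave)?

augmented seventh

The 3rd of E minor ninth is G; the 3rd of D♯9 is F𝄪.
From G to F𝄪: 12 semitones over a seventh = augmented.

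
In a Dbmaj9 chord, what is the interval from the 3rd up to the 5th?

minor 3rd

Spelling the chord: Db, F, Ab, C, Eb.
The 3rd is F and the 5th is Ab.
3 letter names make it a third; at 3 semitones (a half step narrower than major) the quality is minor.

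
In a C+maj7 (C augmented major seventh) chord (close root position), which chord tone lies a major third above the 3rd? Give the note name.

Spelling the chord: C–E–G♯–B.
The 3rd is E. A major third above E is G♯.
G♯ is the chord's 5th.

G#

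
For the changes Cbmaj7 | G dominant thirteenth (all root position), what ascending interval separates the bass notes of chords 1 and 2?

A5

The roots are Cb and G.
Cb up to G is 8 semitones, a half step wider than a perfect fifth, so the interval is augmented.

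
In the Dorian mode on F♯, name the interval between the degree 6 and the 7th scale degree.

minor second

Spelling the Dorian mode on F♯: F♯ G♯ A B C♯ D♯ E.
Degree 6 = D♯; scale degree 7 = E.
From D♯ to E: 1 semitone over a second = minor.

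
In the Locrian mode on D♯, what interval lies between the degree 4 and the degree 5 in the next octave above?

Spelling the Locrian mode on D♯: D♯ E F♯ G♯ A B C♯.
That puts G♯ below A.
From G♯ to A: 13 semitones over a ninth = minor.

minor ninth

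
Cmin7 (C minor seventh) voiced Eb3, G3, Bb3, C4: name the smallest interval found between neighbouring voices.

major second

Adjacent intervals: Eb3→G3 = major third; G3→Bb3 = minor third; Bb3→C4 = major second.
The smallest is Bb3 to C4, a major second (2 semitones).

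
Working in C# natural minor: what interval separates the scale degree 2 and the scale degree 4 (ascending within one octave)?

minor third

Spelling C# natural minor: C# D# E F# G# A B.
So we need the interval from D# up to F#.
From D# to F#: 3 semitones over a third = minor.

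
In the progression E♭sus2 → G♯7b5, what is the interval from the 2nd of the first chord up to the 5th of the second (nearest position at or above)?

E♭sus2 has F as its 2nd, and G♯7b5 has D as its 5th.
Counting 6 letters and 9 half steps from F gives a major sixth.

major sixth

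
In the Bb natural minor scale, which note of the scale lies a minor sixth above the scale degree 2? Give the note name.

Ab

The scale is Bb C Db Eb F Gb Ab.
The scale degree 2 is C; a minor sixth above that is Ab — scale degree 7.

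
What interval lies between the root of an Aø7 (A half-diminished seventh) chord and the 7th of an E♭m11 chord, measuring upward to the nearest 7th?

Aø7 (A half-diminished seventh) has A as its root, and E♭m11 has D♭ as its 7th.
A up to D♭ is 4 semitones, a half step narrower than a perfect fourth, so the interval is diminished.

diminished fourth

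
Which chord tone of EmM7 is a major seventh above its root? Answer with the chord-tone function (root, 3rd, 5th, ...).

The chord tones of EmM7 (E minor-major seventh) are E-G-B-D#.
The root is E. A major seventh above E is D#.
D# is the chord's 7th.

7th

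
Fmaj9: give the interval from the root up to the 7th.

Spelling the chord: F A C E G.
Root = F; 7th = E.
Counting 7 letters and 11 half steps from F gives a major seventh.

major seventh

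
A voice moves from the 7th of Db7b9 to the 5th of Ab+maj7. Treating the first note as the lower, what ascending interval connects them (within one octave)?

augmented third

The 7th of Db7b9 is Cb; the 5th of Ab+maj7 is E.
From Cb to E: 5 semitones over a third = augmented.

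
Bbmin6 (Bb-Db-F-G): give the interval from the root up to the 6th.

major sixth

The root is Bb and the 6th is G.
From Bb to G is 9 semitones, exactly the major sixth.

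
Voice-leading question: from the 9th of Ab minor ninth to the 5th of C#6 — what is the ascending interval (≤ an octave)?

A6

Ab minor ninth has Bb as its 9th, and C#6 has G# as its 5th.
Bb up to G# is 10 semitones, a half step wider than a major sixth, so the interval is augmented.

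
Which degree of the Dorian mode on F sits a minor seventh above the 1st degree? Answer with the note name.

The scale is F G Ab Bb C D Eb.
The 1st degree is F; a minor seventh above that is Eb — scale degree 7.

Eb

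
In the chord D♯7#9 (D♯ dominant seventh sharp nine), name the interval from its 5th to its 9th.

D♯7#9 (D♯ dominant seventh sharp nine): D♯–F𝄪–A♯–C♯–E𝄪.
So we need the interval from A♯ up to E𝄪.
5 letter names make it a fifth; at 8 semitones (a half step wider than perfect) the quality is augmented.

augmented fifth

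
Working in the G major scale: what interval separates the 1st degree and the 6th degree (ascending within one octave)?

major sixth

The scale runs G A B C D E F♯.
That puts G below E.
From G to E is 9 semitones, exactly the major sixth.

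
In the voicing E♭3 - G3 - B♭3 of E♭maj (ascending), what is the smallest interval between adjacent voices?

Adjacent intervals: E♭3→G3 = major third; G3→B♭3 = minor third.
The smallest is G3 to B♭3, a minor third (3 semitones).

minor third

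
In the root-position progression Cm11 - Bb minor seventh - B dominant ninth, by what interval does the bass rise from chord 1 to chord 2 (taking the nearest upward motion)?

The roots are C and Bb.
C up to Bb is 10 semitones, a half step narrower than a major seventh, so the interval is minor.

minor 7th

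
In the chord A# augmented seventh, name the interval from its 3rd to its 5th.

Spelling the chord: A#-C##-E##-G#.
That puts C## below E##.
Counting 3 letters and 4 half steps from C## gives a major third.

major third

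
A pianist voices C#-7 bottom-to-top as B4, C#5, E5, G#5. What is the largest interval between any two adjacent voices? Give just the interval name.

Adjacent intervals: B4→C#5 = major second; C#5→E5 = minor third; E5→G#5 = major third.
The largest is E5 to G#5, a major third (4 semitones).

M3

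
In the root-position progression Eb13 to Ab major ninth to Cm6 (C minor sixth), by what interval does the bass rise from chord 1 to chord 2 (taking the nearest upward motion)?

perfect fourth

The roots are Eb and Ab.
Counting 4 letters and 5 half steps from Eb gives a perfect fourth.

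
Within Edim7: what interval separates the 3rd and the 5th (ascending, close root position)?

E°7: E, G, B♭, D♭.
So we need the interval from G up to B♭.
G up to B♭ is 3 semitones, a half step narrower than a major third, so the interval is minor.

minor third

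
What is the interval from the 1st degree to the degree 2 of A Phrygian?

minor 2nd

The scale runs A Bb C D E F G.
1st degree = A; 2nd degree = Bb.
From A to Bb: 1 semitone over a second = minor.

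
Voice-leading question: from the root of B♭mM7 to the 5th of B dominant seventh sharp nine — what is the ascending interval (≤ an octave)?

The root of B♭mM7 is B♭; the 5th of B dominant seventh sharp nine is F♯.
From B♭ to F♯: 8 semitones over a fifth = augmented.

augmented 5th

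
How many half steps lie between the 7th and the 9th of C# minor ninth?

The chord tones of C#m9 are C# E G# B D#.
B to D# is a major third: 4 semitones.

4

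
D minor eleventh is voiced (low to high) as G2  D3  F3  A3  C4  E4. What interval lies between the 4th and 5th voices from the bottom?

Those voices are A3 and C4.
3 letter names make it a third; at 3 semitones (a half step narrower than major) the quality is minor.

minor third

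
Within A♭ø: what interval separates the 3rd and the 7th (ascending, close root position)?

perfect 5th

A♭ø: A♭, C♭, E𝄫, G♭.
The 3rd is C♭ and the 7th is G♭.
From C♭ to G♭ is 7 semitones, exactly the perfect fifth.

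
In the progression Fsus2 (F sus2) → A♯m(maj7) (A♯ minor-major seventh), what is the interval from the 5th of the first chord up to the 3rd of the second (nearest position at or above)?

The 5th of Fsus2 (F sus2) is C; the 3rd of A♯m(maj7) (A♯ minor-major seventh) is C♯.
C up to C♯ is 1 semitone, a half step wider than a perfect unison, so the interval is augmented.

augmented unison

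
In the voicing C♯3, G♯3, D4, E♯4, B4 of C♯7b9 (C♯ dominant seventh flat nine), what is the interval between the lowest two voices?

P5

Those voices are C♯3 and G♯3.
Counting 5 letters and 7 half steps from C♯ gives a perfect fifth.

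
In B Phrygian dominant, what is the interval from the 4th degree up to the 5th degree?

major second

The scale runs B C D♯ E F♯ G A.
4th degree = E; 5th degree = F♯.
Counting 2 letters and 2 half steps from E gives a major second.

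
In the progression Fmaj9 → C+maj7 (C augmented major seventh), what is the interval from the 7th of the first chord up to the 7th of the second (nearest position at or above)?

Fmaj9 has E as its 7th, and C+maj7 (C augmented major seventh) has B as its 7th.
From E to B is 7 semitones, exactly the perfect fifth.

P5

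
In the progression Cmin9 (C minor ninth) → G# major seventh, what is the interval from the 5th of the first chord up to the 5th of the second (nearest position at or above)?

The 5th of Cmin9 (C minor ninth) is G; the 5th of G# major seventh is D#.
5 letter names make it a fifth; at 8 semitones (a half step wider than perfect) the quality is augmented.

augmented 5th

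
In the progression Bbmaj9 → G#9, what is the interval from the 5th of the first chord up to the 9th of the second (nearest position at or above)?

augmented third

The 5th of Bbmaj9 is F; the 9th of G#9 is A#.
3 letter names make it a third; at 5 semitones (a half step wider than major) the quality is augmented.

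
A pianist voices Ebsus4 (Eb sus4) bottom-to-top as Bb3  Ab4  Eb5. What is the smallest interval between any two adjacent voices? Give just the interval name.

Adjacent intervals: Bb3→Ab4 = minor seventh; Ab4→Eb5 = perfect fifth.
The smallest is Ab4 to Eb5, a perfect fifth (7 semitones).

P5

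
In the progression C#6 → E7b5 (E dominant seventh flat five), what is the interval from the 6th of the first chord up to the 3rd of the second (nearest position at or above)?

minor seventh

C#6 has A# as its 6th, and E7b5 (E dominant seventh flat five) has G# as its 3rd.
7 letter names make it a seventh; at 10 semitones (a half step narrower than major) the quality is minor.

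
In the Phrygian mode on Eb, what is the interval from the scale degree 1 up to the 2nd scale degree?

Eb phrygian: Eb Fb Gb Ab Bb Cb Db.
So we need the interval from Eb up to Fb.
From Eb to Fb: 1 semitone over a second = minor.

minor second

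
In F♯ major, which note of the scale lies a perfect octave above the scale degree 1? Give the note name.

F#

The scale is F♯ G♯ A♯ B C♯ D♯ E♯.
The scale degree 1 is F♯; a perfect octave above that is F♯ — scale degree 1.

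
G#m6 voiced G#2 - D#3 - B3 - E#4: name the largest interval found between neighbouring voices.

Adjacent intervals: G#2→D#3 = perfect fifth; D#3→B3 = minor sixth; B3→E#4 = augmented fourth.
The largest is D#3 to B3, a minor sixth (8 semitones).

minor 6th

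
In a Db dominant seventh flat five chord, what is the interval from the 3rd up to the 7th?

diminished 5th

Spelling the chord: Db, F, Abb, Cb.
So we need the interval from F up to Cb.
5 letter names make it a fifth; at 6 semitones (a half step narrower than perfect) the quality is diminished.
This 3–7 tritone is the characteristic tension at the heart of the dominant sound.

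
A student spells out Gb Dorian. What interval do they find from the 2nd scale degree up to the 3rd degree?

minor 2nd

The scale runs Gb Ab Bbb Cb Db Eb Fb.
The 2nd scale degree is Ab and the degree 3 is Bbb.
2 letter names make it a second; at 1 semitone (a half step narrower than major) the quality is minor.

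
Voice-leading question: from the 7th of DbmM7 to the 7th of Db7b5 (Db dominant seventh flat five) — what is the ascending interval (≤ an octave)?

diminished octave

DbmM7 has C as its 7th, and Db7b5 (Db dominant seventh flat five) has Cb as its 7th.
8 letter names make it an octave; at 11 semitones (a half step narrower than perfect) the quality is diminished.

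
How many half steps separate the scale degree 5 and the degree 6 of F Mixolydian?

2

The scale is F G A Bb C D Eb.
C up to D is a major second — 2 semitones.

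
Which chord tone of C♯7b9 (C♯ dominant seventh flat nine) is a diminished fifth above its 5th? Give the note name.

D

Spelling the chord: C♯–E♯–G♯–B–D.
The 5th is G♯. A diminished fifth above G♯ is D.
D is the chord's 9th.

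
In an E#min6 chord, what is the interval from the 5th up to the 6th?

M2

The chord tones of E#min6 (E# minor sixth) are E#–G#–B#–C##.
The 5th is B# and the 6th is C##.
Counting 2 letters and 2 half steps from B# gives a major second.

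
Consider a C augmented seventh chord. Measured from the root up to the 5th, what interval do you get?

The chord tones of C+7 (C augmented seventh) are C, E, G#, Bb.
So we need the interval from C up to G#.
5 letter names make it a fifth; at 8 semitones (a half step wider than perfect) the quality is augmented.

A5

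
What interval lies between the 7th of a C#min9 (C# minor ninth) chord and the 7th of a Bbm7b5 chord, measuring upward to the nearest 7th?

diminished seventh

The 7th of C#min9 (C# minor ninth) is B; the 7th of Bbm7b5 is Ab.
From B to Ab: 9 semitones over a seventh = diminished.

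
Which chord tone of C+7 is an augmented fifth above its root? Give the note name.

The chord tones of C7#5 are C E G♯ B♭.
The root is C. An augmented fifth above C is G♯.
G♯ is the chord's 5th.

G#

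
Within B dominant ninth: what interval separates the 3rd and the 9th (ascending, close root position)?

B9 (B dominant ninth): B–D#–F#–A–C#.
So we need the interval from D# up to C#.
D# up to C# is 10 semitones, a half step narrower than a major seventh, so the interval is minor.

minor 7th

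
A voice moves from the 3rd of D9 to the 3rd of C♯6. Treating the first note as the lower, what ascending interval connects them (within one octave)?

major seventh

The 3rd of D9 is F♯; the 3rd of C♯6 is E♯.
Counting 7 letters and 11 half steps from F♯ gives a major seventh.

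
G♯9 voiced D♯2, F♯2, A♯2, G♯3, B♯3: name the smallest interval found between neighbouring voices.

Adjacent intervals: D♯2→F♯2 = minor third; F♯2→A♯2 = major third; A♯2→G♯3 = minor seventh; G♯3→B♯3 = major third.
The smallest is D♯2 to F♯2, a minor third (3 semitones).

m3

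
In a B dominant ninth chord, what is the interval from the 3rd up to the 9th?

B9 is spelled B-D#-F#-A-C#.
The 3rd is D# and the 9th is C#.
From D# to C#: 10 semitones over a seventh = minor.

minor 7th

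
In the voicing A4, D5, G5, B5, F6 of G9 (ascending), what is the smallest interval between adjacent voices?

major 3rd

Adjacent intervals: A4→D5 = perfect fourth; D5→G5 = perfect fourth; G5→B5 = major third; B5→F6 = diminished fifth.
The smallest is G5 to B5, a major third (4 semitones).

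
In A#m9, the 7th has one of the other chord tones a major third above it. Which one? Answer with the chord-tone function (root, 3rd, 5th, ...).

9th

The chord tones of A# minor ninth are A#–C#–E#–G#–B#.
The 7th is G#. A major third above G# is B#.
B# is the chord's 9th.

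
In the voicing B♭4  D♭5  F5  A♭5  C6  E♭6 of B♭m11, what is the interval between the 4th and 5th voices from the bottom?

Those voices are A♭5 and C6.
A♭ up to C spans 3 letter names and 4 semitones — a major third.

M3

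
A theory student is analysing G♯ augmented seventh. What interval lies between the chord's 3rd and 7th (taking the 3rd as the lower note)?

G♯aug7: G♯–B♯–D𝄪–F♯.
That puts B♯ below F♯.
5 letter names make it a fifth; at 6 semitones (a half step narrower than perfect) the quality is diminished.

diminished fifth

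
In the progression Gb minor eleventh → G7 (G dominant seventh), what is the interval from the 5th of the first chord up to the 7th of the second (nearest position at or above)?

The 5th of Gb minor eleventh is Db; the 7th of G7 (G dominant seventh) is F.
From Db to F is 4 semitones, exactly the major third.

major 3rd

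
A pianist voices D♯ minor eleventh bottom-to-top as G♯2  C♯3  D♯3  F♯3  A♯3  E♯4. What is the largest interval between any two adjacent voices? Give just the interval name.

P5

Adjacent intervals: G♯2→C♯3 = perfect fourth; C♯3→D♯3 = major second; D♯3→F♯3 = minor third; F♯3→A♯3 = major third; A♯3→E♯4 = perfect fifth.
The largest is A♯3 to E♯4, a perfect fifth (7 semitones).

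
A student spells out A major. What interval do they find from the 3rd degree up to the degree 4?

A major: A B C# D E F# G#.
The 3rd degree is C# and the 4th degree is D.
C# up to D is 1 semitone, a half step narrower than a major second, so the interval is minor.

m2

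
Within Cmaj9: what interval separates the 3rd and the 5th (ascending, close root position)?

m3

The chord tones of Cmaj9 (C major ninth) are C, E, G, B, D.
3rd = E; 5th = G.
From E to G: 3 semitones over a third = minor.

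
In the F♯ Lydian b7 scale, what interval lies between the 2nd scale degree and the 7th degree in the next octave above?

The scale runs F♯ G♯ A♯ B♯ C♯ D♯ E.
That puts G♯ below E.
13 letter names make it a thirteenth; at 20 semitones (a half step narrower than major) the quality is minor.

minor thirteenth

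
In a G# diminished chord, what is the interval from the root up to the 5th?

d5

Spelling the chord: G# B D.
The root is G# and the 5th is D.
5 letter names make it a fifth; at 6 semitones (a half step narrower than perfect) the quality is diminished.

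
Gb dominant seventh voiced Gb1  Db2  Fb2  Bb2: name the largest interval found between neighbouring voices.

Adjacent intervals: Gb1→Db2 = perfect fifth; Db2→Fb2 = minor third; Fb2→Bb2 = augmented fourth.
The largest is Gb1 to Db2, a perfect fifth (7 semitones).

perfect fifth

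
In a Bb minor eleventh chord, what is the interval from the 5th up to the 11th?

The chord tones of Bbm11 (Bb minor eleventh) are Bb-Db-F-Ab-C-Eb.
The 5th is F and the 11th is Eb.
From F to Eb: 10 semitones over a seventh = minor.

minor 7th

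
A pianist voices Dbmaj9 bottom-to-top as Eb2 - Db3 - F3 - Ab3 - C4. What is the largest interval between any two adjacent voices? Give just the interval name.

Adjacent intervals: Eb2→Db3 = minor seventh; Db3→F3 = major third; F3→Ab3 = minor third; Ab3→C4 = major third.
The largest is Eb2 to Db3, a minor seventh (10 semitones).

minor seventh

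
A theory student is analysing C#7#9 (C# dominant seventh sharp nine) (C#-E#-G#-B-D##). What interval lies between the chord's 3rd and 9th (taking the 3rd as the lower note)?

That puts E# below D##.
E# up to D## spans 7 letter names and 11 semitones — a major seventh.

major 7th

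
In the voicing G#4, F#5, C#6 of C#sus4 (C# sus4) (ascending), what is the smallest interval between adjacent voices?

Adjacent intervals: G#4→F#5 = minor seventh; F#5→C#6 = perfect fifth.
The smallest is F#5 to C#6, a perfect fifth (7 semitones).

P5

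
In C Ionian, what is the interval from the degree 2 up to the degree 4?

minor third

C major: C D E F G A B.
The degree 2 is D and the 4th degree is F.
From D to F: 3 semitones over a third = minor.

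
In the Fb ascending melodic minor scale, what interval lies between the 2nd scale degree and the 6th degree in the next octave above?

The scale runs Fb Gb Abb Bbb Cb Db Eb.
That puts Gb below Db.
Gb up to Db spans 12 letter names and 19 semitones — a perfect twelfth.

perfect 12th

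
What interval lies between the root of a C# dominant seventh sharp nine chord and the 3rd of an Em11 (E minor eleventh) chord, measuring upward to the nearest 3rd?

The root of C# dominant seventh sharp nine is C#; the 3rd of Em11 (E minor eleventh) is G.
C# up to G is 6 semitones, a half step narrower than a perfect fifth, so the interval is diminished.

diminished 5th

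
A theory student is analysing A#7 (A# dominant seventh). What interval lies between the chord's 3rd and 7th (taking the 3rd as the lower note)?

A#7 is spelled A#-C##-E#-G#.
The 3rd is C## and the 7th is G#.
C## up to G# is 6 semitones, a half step narrower than a perfect fifth, so the interval is diminished.

d5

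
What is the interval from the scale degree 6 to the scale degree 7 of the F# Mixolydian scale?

minor second

The scale runs F# G# A# B C# D# E.
That puts D# below E.
2 letter names make it a second; at 1 semitone (a half step narrower than major) the quality is minor.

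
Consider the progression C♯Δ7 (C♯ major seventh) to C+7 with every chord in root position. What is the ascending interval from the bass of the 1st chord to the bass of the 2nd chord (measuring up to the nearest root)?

The roots are C♯ and C.
From C♯ to C: 11 semitones over an octave = diminished.

diminished octave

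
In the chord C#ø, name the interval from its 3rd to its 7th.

C#m7b5 is spelled C#–E–G–B.
3rd = E; 7th = B.
E up to B spans 5 letter names and 7 semitones — a perfect fifth.

perfect fifth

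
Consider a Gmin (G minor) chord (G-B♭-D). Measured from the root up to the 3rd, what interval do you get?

So we need the interval from G up to B♭.
From G to B♭: 3 semitones over a third = minor.

m3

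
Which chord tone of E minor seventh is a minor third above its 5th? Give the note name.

D

Spelling the chord: E-G-B-D.
The 5th is B. A minor third above B is D.
D is the chord's 7th.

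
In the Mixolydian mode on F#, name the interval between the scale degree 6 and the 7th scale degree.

minor second

The scale runs F# G# A# B C# D# E.
The scale degree 6 is D# and the degree 7 is E.
D# up to E is 1 semitone, a half step narrower than a major second, so the interval is minor.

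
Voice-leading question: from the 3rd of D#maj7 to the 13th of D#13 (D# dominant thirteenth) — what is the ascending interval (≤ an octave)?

The 3rd of D#maj7 is F##; the 13th of D#13 (D# dominant thirteenth) is B#.
Counting 4 letters and 5 half steps from F## gives a perfect fourth.

perfect fourth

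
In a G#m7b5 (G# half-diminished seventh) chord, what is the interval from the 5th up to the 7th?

G#ø is spelled G#, B, D, F#.
So we need the interval from D up to F#.
Counting 3 letters and 4 half steps from D gives a major third.

major 3rd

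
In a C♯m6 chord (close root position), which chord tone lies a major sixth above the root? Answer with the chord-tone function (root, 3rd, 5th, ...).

6th

C♯m6: C♯–E–G♯–A♯.
The root is C♯. A major sixth above C♯ is A♯.
A♯ is the chord's 6th.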